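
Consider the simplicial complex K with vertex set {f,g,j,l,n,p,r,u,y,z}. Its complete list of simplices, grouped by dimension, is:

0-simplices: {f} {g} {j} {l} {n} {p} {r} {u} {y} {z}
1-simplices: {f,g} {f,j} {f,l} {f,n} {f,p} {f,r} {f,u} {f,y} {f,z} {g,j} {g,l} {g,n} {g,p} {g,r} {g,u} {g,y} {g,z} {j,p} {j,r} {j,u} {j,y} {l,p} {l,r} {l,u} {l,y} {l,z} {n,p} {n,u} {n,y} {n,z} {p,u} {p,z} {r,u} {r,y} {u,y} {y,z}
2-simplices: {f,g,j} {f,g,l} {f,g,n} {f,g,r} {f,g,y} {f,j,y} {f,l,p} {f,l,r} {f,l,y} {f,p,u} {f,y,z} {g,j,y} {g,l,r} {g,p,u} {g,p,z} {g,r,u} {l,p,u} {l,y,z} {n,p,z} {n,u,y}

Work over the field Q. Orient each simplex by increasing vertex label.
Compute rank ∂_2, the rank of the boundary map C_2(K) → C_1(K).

n_0=10 n_1=36 n_2=20  [Q]
∂1: piv[fg,fj,fl,fn,fp,fr,fu,fy,fz] rk=9  ker:gj,gl,gn,gp,gr,gu,gy,gz,jp,jr,ju,jy,lp,lr,lu,ly,lz,np,nu,ny,nz,pu,pz,ru,ry,uy,yz
∂2: piv[fgj,fgl,fgn,fgr,fgy,fjy,flp,flr,fly,fpu,fyz,gpu,gpz,gru,lpu,lyz,npz,nuy] rk=18  ker:gjy,glr
rk∂_2=18

rank∂_2=18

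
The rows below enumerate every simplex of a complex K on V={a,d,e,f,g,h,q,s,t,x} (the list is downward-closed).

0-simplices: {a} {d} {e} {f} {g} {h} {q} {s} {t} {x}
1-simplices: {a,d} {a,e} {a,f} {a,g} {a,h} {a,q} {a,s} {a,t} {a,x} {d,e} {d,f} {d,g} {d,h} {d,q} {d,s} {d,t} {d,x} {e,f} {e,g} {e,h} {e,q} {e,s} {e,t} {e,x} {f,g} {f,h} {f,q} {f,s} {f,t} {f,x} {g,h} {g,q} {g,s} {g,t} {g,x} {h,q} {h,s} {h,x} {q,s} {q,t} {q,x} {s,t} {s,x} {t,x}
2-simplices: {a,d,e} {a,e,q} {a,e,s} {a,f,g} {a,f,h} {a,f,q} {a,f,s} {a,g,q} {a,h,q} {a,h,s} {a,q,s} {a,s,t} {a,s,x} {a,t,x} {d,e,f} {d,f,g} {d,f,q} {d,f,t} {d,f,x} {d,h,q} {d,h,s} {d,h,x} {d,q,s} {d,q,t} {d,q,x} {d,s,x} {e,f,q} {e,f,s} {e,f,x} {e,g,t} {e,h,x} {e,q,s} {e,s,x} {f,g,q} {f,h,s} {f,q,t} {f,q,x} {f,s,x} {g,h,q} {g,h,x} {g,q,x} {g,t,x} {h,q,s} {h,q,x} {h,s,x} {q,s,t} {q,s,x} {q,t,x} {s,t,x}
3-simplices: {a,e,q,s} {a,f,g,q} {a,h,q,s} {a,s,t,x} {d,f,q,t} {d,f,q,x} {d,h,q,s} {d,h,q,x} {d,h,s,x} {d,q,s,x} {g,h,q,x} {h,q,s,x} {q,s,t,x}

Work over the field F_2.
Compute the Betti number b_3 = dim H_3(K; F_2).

n_0=10 n_1=44 n_2=49 n_3=13  [Z2]
∂1: piv[ad,ae,af,ag,ah,aq,as,at,ax] rk=9  ker:de,df,dg,dh,dq,ds,dt,dx,ef,eg,eh,eq,es,et,ex,fg,fh,fq,fs,ft,fx,gh,gq,gs,gt,gx,hq,hs,hx,qs,qt,qx,st,sx,tx
∂2: piv[ade,aeq,aes,afg,afh,afq,afs,agq,ahq,ahs,aqs,ast,asx,atx,def,dfg,dfq,dft,dfx,dhq,dhs,dhx,dqt,dqx,dsx,efq,efx,egt,ehx,ghq,ghx,gtx,qst] rk=33  ker:dqs,efs,eqs,esx,fgq,fhs,fqt,fqx,fsx,gqx,hqs,hqx,hsx,qsx,qtx,stx
∂3: piv[aeqs,afgq,ahqs,astx,dfqt,dfqx,dhqs,dhqx,dhsx,dqsx,ghqx,qstx] rk=12  ker:hqsx
b_3=(13−12)−0=1

b_3=1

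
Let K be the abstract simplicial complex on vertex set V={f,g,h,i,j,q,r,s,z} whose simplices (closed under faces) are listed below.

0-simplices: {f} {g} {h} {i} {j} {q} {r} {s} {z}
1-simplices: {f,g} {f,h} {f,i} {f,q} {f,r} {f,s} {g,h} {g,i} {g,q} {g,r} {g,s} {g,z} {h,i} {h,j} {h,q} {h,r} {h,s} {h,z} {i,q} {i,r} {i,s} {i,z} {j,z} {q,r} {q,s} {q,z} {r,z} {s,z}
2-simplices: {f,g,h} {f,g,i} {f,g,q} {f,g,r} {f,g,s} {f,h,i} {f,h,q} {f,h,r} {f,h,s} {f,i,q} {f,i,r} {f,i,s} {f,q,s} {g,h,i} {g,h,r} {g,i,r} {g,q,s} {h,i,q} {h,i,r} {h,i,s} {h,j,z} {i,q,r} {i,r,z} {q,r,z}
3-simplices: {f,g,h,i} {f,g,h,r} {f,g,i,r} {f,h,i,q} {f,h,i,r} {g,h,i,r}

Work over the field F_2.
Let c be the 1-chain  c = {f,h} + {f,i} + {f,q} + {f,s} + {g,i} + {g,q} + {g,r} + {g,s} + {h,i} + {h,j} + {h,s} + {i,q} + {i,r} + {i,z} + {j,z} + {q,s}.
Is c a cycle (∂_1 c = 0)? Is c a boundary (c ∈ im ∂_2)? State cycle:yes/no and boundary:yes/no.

n_0=9 n_1=28 n_2=24 n_3=6  [Z2]
∂1: piv[fg,fh,fi,fq,fr,fs,gz,hj] rk=8  ker:gh,gi,gq,gr,gs,hi,hq,hr,hs,hz,iq,ir,is,iz,jz,qr,qs,qz,rz,sz
∂2: piv[fgh,fgi,fgq,fgr,fgs,fhi,fhq,fhr,fhs,fiq,fir,fis,fqs,hjz,iqr,irz,qrz] rk=17  ker:ghi,ghr,gir,gqs,hiq,hir,his
∂3: piv[fghi,fghr,fgir,fhiq,fhir] rk=5  ker:ghir
∂1c = 0
c vs im∂2: residual ≠ 0 ⇒ not boundary

cycle:yes boundary:no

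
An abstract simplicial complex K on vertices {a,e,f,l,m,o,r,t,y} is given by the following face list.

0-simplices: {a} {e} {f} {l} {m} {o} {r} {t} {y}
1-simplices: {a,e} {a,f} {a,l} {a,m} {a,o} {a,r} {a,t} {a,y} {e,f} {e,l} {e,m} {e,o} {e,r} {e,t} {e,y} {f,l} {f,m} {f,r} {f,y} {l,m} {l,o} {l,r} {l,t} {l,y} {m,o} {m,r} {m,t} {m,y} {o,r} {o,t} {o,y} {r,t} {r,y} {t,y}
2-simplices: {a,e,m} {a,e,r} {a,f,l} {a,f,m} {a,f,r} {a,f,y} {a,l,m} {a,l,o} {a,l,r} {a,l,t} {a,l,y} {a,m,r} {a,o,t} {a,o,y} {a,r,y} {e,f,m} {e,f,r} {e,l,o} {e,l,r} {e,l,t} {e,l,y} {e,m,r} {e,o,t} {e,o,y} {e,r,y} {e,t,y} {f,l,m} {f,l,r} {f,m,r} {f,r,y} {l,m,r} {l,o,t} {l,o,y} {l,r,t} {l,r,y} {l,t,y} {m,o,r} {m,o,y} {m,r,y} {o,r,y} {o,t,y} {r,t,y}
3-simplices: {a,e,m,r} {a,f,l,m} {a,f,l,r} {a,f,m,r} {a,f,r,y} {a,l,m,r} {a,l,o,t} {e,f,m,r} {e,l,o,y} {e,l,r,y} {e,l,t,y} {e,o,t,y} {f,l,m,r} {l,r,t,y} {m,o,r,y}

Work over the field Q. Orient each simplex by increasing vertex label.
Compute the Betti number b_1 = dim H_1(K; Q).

n_0=9 n_1=34 n_2=42 n_3=15  [Q]
∂1: piv[ae,af,al,am,ao,ar,at,ay] rk=8  ker:ef,el,em,eo,er,et,ey,fl,fm,fr,fy,lm,lo,lr,lt,ly,mo,mr,mt,my,or,ot,oy,rt,ry,ty
∂2: piv[aem,aer,afl,afm,afr,afy,alm,alo,alr,alt,aly,amr,aot,aoy,ary,efm,elo,elr,elt,ely,ety,lrt,mor,moy,mry] rk=25  ker:efr,emr,eot,eoy,ery,flm,flr,fmr,fry,lmr,lot,loy,lry,lty,ory,oty,rty
∂3: piv[aemr,aflm,aflr,afmr,afry,almr,alot,efmr,eloy,elry,elty,eoty,lrty,mory] rk=14  ker:flmr
b_1=(34−8)−25=1

b_1=1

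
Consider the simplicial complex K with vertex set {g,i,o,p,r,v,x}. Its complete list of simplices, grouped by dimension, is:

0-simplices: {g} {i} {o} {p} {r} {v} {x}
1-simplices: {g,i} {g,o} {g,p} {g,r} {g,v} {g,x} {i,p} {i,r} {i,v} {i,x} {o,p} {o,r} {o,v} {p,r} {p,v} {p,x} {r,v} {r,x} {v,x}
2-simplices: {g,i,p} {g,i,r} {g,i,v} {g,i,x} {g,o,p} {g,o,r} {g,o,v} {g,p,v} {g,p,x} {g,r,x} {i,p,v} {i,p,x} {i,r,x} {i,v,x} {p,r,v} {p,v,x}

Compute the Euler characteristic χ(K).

χ(K)=4

n_0=7 n_1=19 n_2=16
χ=+7−19+16=4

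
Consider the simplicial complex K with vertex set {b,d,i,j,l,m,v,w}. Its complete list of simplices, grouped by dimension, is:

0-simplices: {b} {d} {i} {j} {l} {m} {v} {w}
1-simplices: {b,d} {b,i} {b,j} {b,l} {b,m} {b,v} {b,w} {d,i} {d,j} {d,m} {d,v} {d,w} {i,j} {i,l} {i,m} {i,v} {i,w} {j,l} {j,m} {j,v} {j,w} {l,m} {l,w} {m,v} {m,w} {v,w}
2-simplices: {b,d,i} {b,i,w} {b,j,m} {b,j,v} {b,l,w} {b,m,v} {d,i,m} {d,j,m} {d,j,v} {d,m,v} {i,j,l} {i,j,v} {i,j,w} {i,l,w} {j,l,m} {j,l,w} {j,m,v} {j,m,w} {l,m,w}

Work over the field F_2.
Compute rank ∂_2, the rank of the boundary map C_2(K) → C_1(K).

n_0=8 n_1=26 n_2=19  [Z2]
∂1: piv[bd,bi,bj,bl,bm,bv,bw] rk=7  ker:di,dj,dm,dv,dw,ij,il,im,iv,iw,jl,jm,jv,jw,lm,lw,mv,mw,vw
∂2: piv[bdi,biw,bjm,bjv,blw,bmv,dim,djm,djv,ijl,ijv,ijw,ilw,jlm,jmw] rk=15  ker:dmv,jlw,jmv,lmw
rk∂_2=15

rank∂_2=15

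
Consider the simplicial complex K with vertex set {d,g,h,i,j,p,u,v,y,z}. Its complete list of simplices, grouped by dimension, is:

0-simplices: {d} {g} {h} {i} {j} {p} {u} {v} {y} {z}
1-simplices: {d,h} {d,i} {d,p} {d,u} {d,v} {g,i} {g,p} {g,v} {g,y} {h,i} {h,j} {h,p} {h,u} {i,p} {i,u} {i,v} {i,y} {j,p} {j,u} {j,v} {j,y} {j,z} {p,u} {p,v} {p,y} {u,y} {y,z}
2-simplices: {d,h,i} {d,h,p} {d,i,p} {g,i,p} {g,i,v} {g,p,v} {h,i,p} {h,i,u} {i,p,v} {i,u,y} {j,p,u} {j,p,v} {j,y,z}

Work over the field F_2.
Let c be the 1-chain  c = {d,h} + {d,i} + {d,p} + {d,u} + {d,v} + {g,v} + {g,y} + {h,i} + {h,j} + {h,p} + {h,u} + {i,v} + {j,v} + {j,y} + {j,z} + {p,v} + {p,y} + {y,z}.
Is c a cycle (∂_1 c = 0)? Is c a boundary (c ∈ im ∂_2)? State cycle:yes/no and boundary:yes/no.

cycle:no boundary:no

n_0=10 n_1=27 n_2=13  [Z2]
∂1: piv[dh,di,dp,du,dv,gi,gy,hj,jz] rk=9  ker:gp,gv,hi,hp,hu,ip,iu,iv,iy,jp,ju,jv,jy,pu,pv,py,uy,yz
∂2: piv[dhi,dhp,dip,gip,giv,gpv,hiu,iuy,jpu,jpv,jyz] rk=11  ker:hip,ipv
∂1c = {d} + {h} + {i} + {v}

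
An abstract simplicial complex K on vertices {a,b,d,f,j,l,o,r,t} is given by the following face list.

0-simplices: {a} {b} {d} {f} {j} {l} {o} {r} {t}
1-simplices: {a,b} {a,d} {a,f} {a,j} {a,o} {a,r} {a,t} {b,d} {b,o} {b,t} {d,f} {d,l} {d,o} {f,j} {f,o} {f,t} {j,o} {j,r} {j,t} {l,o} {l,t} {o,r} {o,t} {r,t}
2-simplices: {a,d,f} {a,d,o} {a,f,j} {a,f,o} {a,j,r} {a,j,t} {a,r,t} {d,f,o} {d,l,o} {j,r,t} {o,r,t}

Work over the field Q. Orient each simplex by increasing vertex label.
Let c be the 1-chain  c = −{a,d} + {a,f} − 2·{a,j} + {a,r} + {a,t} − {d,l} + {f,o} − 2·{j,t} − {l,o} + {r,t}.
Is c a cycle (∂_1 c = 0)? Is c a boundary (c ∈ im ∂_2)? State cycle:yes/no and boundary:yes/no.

n_0=9 n_1=24 n_2=11  [Q]
∂1: piv[ab,ad,af,aj,ao,ar,at,dl] rk=8  ker:bd,bo,bt,df,do,fj,fo,ft,jo,jr,jt,lo,lt,or,ot,rt
∂2: piv[adf,ado,afj,afo,ajr,ajt,art,dlo,ort] rk=9  ker:dfo,jrt
∂1c = 0
c vs im∂2: reduces to 0 ⇒ boundary

cycle:yes boundary:yes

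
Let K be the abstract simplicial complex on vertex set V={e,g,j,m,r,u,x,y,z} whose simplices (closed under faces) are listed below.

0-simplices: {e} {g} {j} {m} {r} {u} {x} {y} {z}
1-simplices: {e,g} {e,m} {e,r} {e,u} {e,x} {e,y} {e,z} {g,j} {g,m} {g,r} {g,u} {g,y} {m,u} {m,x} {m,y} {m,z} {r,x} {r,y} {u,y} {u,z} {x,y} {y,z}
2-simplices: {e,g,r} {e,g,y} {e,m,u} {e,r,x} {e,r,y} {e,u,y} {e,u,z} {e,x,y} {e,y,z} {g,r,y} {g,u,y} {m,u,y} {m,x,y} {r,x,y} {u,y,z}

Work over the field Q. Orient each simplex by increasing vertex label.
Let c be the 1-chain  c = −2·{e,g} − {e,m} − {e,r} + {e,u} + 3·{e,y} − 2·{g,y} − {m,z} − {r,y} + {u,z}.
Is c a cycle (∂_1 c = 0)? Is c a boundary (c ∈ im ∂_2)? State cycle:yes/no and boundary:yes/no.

cycle:yes boundary:no

n_0=9 n_1=22 n_2=15  [Q]
∂1: piv[eg,em,er,eu,ex,ey,ez,gj] rk=8  ker:gm,gr,gu,gy,mu,mx,my,mz,rx,ry,uy,uz,xy,yz
∂2: piv[egr,egy,emu,erx,ery,euy,euz,exy,eyz,guy,muy,mxy] rk=12  ker:gry,rxy,uyz
∂1c = 0
c vs im∂2: residual ≠ 0 ⇒ not boundary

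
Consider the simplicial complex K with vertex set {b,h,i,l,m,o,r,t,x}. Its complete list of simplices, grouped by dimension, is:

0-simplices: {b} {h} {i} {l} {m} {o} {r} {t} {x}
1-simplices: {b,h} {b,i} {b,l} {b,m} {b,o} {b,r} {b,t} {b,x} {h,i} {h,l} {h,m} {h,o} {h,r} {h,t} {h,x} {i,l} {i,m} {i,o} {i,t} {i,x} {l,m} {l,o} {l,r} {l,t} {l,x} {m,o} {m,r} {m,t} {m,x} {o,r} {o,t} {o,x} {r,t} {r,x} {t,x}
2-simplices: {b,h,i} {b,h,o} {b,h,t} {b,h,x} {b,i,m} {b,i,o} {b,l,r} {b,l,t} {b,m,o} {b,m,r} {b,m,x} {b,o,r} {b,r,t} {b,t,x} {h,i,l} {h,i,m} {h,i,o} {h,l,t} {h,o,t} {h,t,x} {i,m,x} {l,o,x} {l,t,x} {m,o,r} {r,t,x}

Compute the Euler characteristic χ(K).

χ(K)=-1

n_0=9 n_1=35 n_2=25
χ=+9−35+25=-1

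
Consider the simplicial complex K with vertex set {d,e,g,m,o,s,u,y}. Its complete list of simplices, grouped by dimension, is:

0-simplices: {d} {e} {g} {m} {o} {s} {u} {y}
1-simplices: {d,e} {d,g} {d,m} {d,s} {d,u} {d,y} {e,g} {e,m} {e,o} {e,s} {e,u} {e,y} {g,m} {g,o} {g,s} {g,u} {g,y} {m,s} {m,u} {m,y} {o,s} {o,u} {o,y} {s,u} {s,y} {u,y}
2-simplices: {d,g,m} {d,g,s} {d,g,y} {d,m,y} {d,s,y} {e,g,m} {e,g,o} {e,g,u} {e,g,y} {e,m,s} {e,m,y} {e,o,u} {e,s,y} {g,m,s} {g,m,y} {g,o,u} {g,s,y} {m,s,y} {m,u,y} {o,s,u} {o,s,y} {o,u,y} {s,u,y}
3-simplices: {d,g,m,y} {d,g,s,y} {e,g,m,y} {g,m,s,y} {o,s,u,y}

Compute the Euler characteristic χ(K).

χ(K)=0

n_0=8 n_1=26 n_2=23 n_3=5
χ=+8−26+23−5=0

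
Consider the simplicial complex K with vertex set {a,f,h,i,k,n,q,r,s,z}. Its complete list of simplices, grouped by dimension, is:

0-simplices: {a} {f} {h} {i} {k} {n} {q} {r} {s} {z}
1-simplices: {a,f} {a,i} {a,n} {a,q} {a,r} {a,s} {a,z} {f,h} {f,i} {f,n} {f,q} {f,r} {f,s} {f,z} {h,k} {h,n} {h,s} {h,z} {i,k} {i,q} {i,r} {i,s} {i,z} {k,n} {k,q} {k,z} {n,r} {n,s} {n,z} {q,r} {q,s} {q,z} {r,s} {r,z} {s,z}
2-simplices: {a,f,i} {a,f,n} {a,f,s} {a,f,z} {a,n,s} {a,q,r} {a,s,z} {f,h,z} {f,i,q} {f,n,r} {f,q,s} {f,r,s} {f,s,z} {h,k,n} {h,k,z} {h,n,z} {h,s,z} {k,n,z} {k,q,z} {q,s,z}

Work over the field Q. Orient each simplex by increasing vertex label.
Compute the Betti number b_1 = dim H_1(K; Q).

b_1=8

n_0=10 n_1=35 n_2=20  [Q]
∂1: piv[af,ai,an,aq,ar,as,az,fh,hk] rk=9  ker:fi,fn,fq,fr,fs,fz,hn,hs,hz,ik,iq,ir,is,iz,kn,kq,kz,nr,ns,nz,qr,qs,qz,rs,rz,sz
∂2: piv[afi,afn,afs,afz,ans,aqr,asz,fhz,fiq,fnr,fqs,frs,hkn,hkz,hnz,hsz,kqz,qsz] rk=18  ker:fsz,knz
b_1=(35−9)−18=8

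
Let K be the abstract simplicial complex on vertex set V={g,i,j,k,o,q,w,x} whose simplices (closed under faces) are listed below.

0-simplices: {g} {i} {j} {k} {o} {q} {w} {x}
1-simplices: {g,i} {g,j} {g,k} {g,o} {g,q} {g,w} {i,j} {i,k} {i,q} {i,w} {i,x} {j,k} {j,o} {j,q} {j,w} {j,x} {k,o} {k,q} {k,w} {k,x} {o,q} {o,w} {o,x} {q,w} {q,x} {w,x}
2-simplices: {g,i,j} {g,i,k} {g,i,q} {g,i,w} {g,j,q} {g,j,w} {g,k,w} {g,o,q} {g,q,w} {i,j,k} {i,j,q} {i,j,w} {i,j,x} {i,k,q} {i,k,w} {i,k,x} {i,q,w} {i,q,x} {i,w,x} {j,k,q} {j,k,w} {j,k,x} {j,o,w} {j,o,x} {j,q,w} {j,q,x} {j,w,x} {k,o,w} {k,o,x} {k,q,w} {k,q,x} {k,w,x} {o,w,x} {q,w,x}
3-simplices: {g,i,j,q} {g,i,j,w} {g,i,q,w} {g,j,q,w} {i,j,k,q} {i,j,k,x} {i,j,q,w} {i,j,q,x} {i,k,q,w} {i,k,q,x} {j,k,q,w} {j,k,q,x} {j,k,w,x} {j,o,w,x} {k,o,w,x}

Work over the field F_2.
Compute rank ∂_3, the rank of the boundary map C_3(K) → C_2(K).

n_0=8 n_1=26 n_2=34 n_3=15  [Z2]
∂1: piv[gi,gj,gk,go,gq,gw,ix] rk=7  ker:ij,ik,iq,iw,jk,jo,jq,jw,jx,ko,kq,kw,kx,oq,ow,ox,qw,qx,wx
∂2: piv[gij,gik,giq,giw,gjq,gjw,gkw,goq,gqw,ijk,ijx,ikq,ikx,iqx,iwx,jow,jox,kow] rk=18  ker:ijq,ijw,ikw,iqw,jkq,jkw,jkx,jqw,jqx,jwx,kox,kqw,kqx,kwx,owx,qwx
∂3: piv[gijq,gijw,giqw,gjqw,ijkq,ijkx,ijqx,ikqw,ikqx,jkqw,jkwx,jowx,kowx] rk=13  ker:ijqw,jkqx
rk∂_3=13

rank∂_3=13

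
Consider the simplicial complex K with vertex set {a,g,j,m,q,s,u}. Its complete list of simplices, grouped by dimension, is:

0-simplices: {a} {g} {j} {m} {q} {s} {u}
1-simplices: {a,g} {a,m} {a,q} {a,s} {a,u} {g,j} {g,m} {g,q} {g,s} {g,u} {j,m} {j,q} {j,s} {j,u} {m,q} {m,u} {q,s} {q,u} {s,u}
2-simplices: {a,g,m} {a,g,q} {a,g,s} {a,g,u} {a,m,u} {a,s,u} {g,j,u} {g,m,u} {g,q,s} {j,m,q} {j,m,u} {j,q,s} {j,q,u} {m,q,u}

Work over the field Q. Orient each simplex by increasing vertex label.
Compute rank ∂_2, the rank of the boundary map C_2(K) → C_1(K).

rank∂_2=12

n_0=7 n_1=19 n_2=14  [Q]
∂1: piv[ag,am,aq,as,au,gj] rk=6  ker:gm,gq,gs,gu,jm,jq,js,ju,mq,mu,qs,qu,su
∂2: piv[agm,agq,ags,agu,amu,asu,gju,gqs,jmq,jmu,jqs,jqu] rk=12  ker:gmu,mqu
rk∂_2=12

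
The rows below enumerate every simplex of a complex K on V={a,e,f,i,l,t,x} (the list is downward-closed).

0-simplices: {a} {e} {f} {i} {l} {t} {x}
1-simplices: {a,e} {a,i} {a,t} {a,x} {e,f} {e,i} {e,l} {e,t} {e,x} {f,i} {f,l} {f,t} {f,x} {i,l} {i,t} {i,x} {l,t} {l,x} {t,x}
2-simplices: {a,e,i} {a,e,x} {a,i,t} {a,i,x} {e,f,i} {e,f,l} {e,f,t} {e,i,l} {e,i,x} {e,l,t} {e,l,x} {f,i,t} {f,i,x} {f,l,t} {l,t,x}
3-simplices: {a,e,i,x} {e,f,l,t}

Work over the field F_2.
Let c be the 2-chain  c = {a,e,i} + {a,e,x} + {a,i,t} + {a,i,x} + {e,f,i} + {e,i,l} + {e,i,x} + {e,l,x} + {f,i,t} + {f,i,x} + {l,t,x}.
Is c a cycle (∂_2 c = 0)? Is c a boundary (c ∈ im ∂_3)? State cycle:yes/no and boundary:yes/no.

n_0=7 n_1=19 n_2=15 n_3=2  [Z2]
∂1: piv[ae,ai,at,ax,ef,el] rk=6  ker:ei,et,ex,fi,fl,ft,fx,il,it,ix,lt,lx,tx
∂2: piv[aei,aex,ait,aix,efi,efl,eft,eil,elt,elx,fit,fix,ltx] rk=13  ker:eix,flt
∂3: piv[aeix,eflt] rk=2
∂2c = {a,i} + {a,t} + {e,f} + {e,x} + {f,i} + {f,t} + {f,x} + {i,l} + {i,x} + {l,t} + {t,x}

cycle:no boundary:no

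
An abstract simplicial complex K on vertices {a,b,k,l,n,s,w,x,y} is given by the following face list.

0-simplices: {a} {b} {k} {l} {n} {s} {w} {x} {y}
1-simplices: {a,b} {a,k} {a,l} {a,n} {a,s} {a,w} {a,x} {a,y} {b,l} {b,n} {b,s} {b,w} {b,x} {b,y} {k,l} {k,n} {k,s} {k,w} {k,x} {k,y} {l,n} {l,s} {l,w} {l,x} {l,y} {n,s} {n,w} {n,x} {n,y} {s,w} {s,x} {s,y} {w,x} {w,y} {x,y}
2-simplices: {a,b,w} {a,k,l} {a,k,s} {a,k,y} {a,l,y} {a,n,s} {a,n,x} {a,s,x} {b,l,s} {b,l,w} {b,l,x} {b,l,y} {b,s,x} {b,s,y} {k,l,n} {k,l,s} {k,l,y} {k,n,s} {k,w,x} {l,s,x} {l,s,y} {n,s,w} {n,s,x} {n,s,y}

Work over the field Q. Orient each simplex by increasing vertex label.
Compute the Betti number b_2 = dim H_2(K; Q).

n_0=9 n_1=35 n_2=24  [Q]
∂1: piv[ab,ak,al,an,as,aw,ax,ay] rk=8  ker:bl,bn,bs,bw,bx,by,kl,kn,ks,kw,kx,ky,ln,ls,lw,lx,ly,ns,nw,nx,ny,sw,sx,sy,wx,wy,xy
∂2: piv[abw,akl,aks,aky,aly,ans,anx,asx,bls,blw,blx,bly,bsx,bsy,kln,kls,kns,kwx,nsw,nsy] rk=20  ker:kly,lsx,lsy,nsx
b_2=(24−20)−0=4

b_2=4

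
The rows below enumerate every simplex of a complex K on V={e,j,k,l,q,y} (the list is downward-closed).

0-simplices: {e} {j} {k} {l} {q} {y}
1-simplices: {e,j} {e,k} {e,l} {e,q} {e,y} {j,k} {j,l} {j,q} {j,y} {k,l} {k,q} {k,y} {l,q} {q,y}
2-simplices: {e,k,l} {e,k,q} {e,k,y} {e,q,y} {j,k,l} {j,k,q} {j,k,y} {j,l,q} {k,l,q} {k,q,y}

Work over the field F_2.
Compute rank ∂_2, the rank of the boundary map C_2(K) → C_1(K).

rank∂_2=8

n_0=6 n_1=14 n_2=10  [Z2]
∂1: piv[ej,ek,el,eq,ey] rk=5  ker:jk,jl,jq,jy,kl,kq,ky,lq,qy
∂2: piv[ekl,ekq,eky,eqy,jkl,jkq,jky,jlq] rk=8  ker:klq,kqy
rk∂_2=8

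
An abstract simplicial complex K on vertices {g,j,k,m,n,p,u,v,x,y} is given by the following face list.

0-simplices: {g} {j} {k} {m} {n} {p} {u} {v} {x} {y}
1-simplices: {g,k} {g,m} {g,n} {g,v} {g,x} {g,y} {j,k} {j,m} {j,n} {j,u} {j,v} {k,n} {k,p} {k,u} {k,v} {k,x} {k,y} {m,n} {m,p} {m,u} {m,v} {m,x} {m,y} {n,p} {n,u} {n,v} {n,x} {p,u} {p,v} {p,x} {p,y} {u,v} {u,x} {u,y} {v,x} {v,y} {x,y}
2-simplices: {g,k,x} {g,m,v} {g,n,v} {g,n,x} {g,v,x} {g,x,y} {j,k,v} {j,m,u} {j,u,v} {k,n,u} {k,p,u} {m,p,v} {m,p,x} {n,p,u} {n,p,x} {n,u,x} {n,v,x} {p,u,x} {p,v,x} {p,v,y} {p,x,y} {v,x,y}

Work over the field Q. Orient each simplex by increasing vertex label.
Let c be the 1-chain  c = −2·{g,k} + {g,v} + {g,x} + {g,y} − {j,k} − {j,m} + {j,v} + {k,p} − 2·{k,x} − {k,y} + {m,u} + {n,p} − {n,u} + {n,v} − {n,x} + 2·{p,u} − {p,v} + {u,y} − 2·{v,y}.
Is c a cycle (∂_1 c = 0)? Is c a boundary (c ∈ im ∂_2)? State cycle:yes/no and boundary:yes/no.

n_0=10 n_1=37 n_2=22  [Q]
∂1: piv[gk,gm,gn,gv,gx,gy,jk,ju,kp] rk=9  ker:jm,jn,jv,kn,ku,kv,kx,ky,mn,mp,mu,mv,mx,my,np,nu,nv,nx,pu,pv,px,py,uv,ux,uy,vx,vy,xy
∂2: piv[gkx,gmv,gnv,gnx,gvx,gxy,jkv,jmu,juv,knu,kpu,mpv,mpx,npu,npx,nux,pvx,pvy,pxy] rk=19  ker:nvx,pux,vxy
∂1c = −{g} + {j} − {k} − 2·{m} + {p} + {u} + 4·{v} − 2·{x} − {y}

cycle:no boundary:no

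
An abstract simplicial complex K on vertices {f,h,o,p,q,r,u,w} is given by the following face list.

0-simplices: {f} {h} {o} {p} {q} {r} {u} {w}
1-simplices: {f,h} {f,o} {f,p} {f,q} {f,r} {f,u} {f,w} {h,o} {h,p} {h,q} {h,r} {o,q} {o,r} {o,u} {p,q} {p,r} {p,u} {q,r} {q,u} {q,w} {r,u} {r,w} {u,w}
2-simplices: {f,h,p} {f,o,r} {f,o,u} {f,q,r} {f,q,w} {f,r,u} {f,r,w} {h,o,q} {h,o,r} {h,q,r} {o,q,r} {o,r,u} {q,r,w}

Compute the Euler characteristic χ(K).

n_0=8 n_1=23 n_2=13
χ=+8−23+13=-2

χ(K)=-2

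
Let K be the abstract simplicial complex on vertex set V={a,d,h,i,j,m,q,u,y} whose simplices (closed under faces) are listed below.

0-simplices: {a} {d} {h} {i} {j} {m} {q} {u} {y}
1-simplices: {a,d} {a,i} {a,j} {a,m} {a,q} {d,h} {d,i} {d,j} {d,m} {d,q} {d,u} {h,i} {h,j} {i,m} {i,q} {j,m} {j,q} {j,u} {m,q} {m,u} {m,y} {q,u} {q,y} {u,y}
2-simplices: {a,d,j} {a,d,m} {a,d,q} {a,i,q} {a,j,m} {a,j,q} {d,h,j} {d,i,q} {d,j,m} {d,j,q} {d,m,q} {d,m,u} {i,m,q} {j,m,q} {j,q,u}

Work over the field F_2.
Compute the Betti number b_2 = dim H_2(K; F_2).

b_2=3

n_0=9 n_1=24 n_2=15  [Z2]
∂1: piv[ad,ai,aj,am,aq,dh,du,my] rk=8  ker:di,dj,dm,dq,hi,hj,im,iq,jm,jq,ju,mq,mu,qu,qy,uy
∂2: piv[adj,adm,adq,aiq,ajm,ajq,dhj,diq,dmq,dmu,imq,jqu] rk=12  ker:djm,djq,jmq
b_2=(15−12)−0=3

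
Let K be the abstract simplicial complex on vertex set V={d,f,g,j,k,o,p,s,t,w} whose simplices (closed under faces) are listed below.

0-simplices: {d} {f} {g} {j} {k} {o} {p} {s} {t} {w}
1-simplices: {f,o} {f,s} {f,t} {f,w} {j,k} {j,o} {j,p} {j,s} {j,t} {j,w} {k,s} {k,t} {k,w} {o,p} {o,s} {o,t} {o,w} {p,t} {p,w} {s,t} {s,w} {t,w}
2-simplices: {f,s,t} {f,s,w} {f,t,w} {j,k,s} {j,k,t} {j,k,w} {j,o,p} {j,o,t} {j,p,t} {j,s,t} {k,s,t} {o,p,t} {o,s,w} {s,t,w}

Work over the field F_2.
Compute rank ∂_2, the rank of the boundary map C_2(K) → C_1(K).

n_0=10 n_1=22 n_2=14  [Z2]
∂1: piv[fo,fs,ft,fw,jk,jo,jp] rk=7  ker:js,jt,jw,ks,kt,kw,op,os,ot,ow,pt,pw,st,sw,tw
∂2: piv[fst,fsw,ftw,jks,jkt,jkw,jop,jot,jpt,jst,osw] rk=11  ker:kst,opt,stw
rk∂_2=11

rank∂_2=11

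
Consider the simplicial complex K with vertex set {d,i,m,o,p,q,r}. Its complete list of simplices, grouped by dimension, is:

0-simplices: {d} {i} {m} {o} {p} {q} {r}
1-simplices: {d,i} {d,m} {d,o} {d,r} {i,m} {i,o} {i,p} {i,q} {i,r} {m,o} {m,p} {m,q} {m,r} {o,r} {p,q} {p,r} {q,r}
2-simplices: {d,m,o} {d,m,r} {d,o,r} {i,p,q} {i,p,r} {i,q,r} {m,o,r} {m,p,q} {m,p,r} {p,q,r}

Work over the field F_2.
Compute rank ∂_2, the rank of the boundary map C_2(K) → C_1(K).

n_0=7 n_1=17 n_2=10  [Z2]
∂1: piv[di,dm,do,dr,ip,iq] rk=6  ker:im,io,ir,mo,mp,mq,mr,or,pq,pr,qr
∂2: piv[dmo,dmr,dor,ipq,ipr,iqr,mpq,mpr] rk=8  ker:mor,pqr
rk∂_2=8

rank∂_2=8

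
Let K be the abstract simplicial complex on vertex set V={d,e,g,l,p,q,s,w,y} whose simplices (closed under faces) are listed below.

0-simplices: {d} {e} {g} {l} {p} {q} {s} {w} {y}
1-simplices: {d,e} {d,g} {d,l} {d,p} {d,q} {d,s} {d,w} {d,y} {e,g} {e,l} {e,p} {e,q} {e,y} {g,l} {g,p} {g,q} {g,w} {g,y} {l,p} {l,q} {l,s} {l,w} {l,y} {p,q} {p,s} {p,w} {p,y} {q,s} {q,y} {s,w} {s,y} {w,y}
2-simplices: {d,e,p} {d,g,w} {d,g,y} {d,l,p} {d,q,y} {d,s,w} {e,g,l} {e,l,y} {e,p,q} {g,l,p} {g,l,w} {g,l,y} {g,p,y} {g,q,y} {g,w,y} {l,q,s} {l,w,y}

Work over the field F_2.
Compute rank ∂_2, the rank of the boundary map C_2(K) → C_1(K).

n_0=9 n_1=32 n_2=17  [Z2]
∂1: piv[de,dg,dl,dp,dq,ds,dw,dy] rk=8  ker:eg,el,ep,eq,ey,gl,gp,gq,gw,gy,lp,lq,ls,lw,ly,pq,ps,pw,py,qs,qy,sw,sy,wy
∂2: piv[dep,dgw,dgy,dlp,dqy,dsw,egl,ely,epq,glp,glw,gly,gpy,gqy,gwy,lqs] rk=16  ker:lwy
rk∂_2=16

rank∂_2=16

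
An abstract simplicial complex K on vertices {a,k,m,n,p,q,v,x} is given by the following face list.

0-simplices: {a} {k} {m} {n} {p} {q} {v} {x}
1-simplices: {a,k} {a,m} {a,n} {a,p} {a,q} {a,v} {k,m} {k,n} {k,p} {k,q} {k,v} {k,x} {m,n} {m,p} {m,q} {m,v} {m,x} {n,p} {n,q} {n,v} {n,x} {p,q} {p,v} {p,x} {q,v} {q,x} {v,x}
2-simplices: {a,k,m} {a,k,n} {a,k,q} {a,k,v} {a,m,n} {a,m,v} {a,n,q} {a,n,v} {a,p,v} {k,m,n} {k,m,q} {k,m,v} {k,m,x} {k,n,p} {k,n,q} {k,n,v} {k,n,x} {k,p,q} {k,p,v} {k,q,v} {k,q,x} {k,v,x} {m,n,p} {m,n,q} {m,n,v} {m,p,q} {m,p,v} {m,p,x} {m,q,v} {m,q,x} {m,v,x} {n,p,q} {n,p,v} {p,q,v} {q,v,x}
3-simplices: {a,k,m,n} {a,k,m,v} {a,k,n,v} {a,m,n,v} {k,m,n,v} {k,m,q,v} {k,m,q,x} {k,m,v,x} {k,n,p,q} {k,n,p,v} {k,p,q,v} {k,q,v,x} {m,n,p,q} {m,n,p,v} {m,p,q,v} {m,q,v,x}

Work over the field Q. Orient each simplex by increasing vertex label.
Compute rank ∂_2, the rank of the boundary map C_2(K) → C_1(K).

rank∂_2=20

n_0=8 n_1=27 n_2=35 n_3=16  [Q]
∂1: piv[ak,am,an,ap,aq,av,kx] rk=7  ker:km,kn,kp,kq,kv,mn,mp,mq,mv,mx,np,nq,nv,nx,pq,pv,px,qv,qx,vx
∂2: piv[akm,akn,akq,akv,amn,amv,anq,anv,apv,kmq,kmx,knp,knx,kpq,kpv,kqv,kqx,kvx,mnp,mpx] rk=20  ker:kmn,kmv,knq,knv,mnq,mnv,mpq,mpv,mqv,mqx,mvx,npq,npv,pqv,qvx
∂3: piv[akmn,akmv,aknv,amnv,kmqv,kmqx,kmvx,knpq,knpv,kpqv,kqvx,mnpq,mnpv,mpqv] rk=14  ker:kmnv,mqvx
rk∂_2=20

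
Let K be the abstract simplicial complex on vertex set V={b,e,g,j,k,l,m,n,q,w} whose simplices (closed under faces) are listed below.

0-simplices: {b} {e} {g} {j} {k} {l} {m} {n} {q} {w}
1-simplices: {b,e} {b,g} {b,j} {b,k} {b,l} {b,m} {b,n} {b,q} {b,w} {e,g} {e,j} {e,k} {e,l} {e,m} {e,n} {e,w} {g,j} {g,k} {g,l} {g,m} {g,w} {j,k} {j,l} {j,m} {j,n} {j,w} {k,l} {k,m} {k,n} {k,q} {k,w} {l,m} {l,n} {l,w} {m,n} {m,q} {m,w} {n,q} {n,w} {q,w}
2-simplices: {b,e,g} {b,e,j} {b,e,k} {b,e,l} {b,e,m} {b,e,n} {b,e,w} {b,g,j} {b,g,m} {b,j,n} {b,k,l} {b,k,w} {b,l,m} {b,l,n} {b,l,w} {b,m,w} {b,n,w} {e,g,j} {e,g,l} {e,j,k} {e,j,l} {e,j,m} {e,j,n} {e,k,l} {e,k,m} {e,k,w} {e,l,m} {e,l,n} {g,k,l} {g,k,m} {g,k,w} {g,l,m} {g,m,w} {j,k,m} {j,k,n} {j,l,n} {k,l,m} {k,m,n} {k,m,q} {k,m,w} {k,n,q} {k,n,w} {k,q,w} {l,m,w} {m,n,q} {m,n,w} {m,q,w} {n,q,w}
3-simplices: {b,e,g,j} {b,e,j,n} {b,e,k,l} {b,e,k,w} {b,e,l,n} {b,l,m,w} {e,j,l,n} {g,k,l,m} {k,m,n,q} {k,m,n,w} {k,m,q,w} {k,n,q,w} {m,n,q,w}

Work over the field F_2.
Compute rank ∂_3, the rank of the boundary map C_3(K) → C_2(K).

n_0=10 n_1=40 n_2=48 n_3=13  [Z2]
∂1: piv[be,bg,bj,bk,bl,bm,bn,bq,bw] rk=9  ker:eg,ej,ek,el,em,en,ew,gj,gk,gl,gm,gw,jk,jl,jm,jn,jw,kl,km,kn,kq,kw,lm,ln,lw,mn,mq,mw,nq,nw,qw
∂2: piv[beg,bej,bek,bel,bem,ben,bew,bgj,bgm,bjn,bkl,bkw,blm,bln,blw,bmw,bnw,egl,ejk,ejl,ejm,ekm,gkl,gkw,jkn,kmn,kmq,knq,kqw] rk=29  ker:egj,ejn,ekl,ekw,elm,eln,gkm,glm,gmw,jkm,jln,klm,kmw,knw,lmw,mnq,mnw,mqw,nqw
∂3: piv[begj,bejn,bekl,bekw,beln,blmw,ejln,gklm,kmnq,kmnw,kmqw,knqw] rk=12  ker:mnqw
rk∂_3=12

rank∂_3=12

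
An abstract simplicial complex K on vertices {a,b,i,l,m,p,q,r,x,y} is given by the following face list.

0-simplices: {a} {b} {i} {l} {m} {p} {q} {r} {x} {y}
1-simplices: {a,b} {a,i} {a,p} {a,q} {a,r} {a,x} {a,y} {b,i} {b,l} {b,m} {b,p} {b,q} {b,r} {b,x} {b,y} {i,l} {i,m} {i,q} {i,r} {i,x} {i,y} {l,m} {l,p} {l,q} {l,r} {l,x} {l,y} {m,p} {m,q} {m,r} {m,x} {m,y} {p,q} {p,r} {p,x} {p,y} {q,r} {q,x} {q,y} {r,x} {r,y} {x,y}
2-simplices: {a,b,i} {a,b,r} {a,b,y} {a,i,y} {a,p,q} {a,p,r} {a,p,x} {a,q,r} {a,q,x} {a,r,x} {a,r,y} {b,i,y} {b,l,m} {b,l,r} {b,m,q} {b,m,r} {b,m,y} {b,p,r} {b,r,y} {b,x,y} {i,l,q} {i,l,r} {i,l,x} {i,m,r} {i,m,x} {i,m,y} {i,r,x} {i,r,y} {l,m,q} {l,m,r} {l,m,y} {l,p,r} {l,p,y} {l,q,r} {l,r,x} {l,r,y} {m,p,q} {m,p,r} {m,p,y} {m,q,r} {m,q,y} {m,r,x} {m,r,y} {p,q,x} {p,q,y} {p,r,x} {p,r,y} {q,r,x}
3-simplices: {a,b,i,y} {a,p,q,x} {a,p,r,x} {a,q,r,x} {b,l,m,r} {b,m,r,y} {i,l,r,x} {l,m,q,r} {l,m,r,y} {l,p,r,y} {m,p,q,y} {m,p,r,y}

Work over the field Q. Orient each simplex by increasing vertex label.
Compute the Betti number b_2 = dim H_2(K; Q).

n_0=10 n_1=42 n_2=48 n_3=12  [Q]
∂1: piv[ab,ai,ap,aq,ar,ax,ay,bl,bm] rk=9  ker:bi,bp,bq,br,bx,by,il,im,iq,ir,ix,iy,lm,lp,lq,lr,lx,ly,mp,mq,mr,mx,my,pq,pr,px,py,qr,qx,qy,rx,ry,xy
∂2: piv[abi,abr,aby,aiy,apq,apr,apx,aqr,aqx,arx,ary,blm,blr,bmq,bmr,bmy,bpr,bxy,ilq,ilr,ilx,imr,imx,imy,irx,lmq,lmy,lpr,lpy,lqr,mpq,mqy] rk=32  ker:biy,bry,iry,lmr,lrx,lry,mpr,mpy,mqr,mrx,mry,pqx,pqy,prx,pry,qrx
∂3: piv[abiy,apqx,aprx,aqrx,blmr,bmry,ilrx,lmqr,lmry,lpry,mpqy,mpry] rk=12
b_2=(48−32)−12=4

b_2=4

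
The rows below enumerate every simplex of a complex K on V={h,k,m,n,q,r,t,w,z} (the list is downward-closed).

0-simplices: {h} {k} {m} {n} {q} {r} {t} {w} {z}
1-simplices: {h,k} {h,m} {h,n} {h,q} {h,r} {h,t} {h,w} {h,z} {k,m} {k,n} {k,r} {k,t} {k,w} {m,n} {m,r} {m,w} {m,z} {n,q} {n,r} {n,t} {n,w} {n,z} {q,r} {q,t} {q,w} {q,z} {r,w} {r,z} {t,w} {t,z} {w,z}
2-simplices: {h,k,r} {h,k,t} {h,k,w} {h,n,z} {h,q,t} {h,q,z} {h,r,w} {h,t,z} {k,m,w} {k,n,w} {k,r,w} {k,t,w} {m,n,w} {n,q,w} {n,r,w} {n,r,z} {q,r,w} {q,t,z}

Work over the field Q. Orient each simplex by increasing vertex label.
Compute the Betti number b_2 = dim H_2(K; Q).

b_2=2

n_0=9 n_1=31 n_2=18  [Q]
∂1: piv[hk,hm,hn,hq,hr,ht,hw,hz] rk=8  ker:km,kn,kr,kt,kw,mn,mr,mw,mz,nq,nr,nt,nw,nz,qr,qt,qw,qz,rw,rz,tw,tz,wz
∂2: piv[hkr,hkt,hkw,hnz,hqt,hqz,hrw,htz,kmw,knw,ktw,mnw,nqw,nrw,nrz,qrw] rk=16  ker:krw,qtz
b_2=(18−16)−0=2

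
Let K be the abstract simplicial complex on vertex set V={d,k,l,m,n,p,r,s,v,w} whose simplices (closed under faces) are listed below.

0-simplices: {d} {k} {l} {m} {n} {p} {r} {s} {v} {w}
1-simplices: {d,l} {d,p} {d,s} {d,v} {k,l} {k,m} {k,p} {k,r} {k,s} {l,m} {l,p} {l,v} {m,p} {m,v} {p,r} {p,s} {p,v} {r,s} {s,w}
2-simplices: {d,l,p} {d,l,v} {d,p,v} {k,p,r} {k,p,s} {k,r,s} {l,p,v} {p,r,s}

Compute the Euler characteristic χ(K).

n_0=10 n_1=19 n_2=8
χ=+10−19+8=-1

χ(K)=-1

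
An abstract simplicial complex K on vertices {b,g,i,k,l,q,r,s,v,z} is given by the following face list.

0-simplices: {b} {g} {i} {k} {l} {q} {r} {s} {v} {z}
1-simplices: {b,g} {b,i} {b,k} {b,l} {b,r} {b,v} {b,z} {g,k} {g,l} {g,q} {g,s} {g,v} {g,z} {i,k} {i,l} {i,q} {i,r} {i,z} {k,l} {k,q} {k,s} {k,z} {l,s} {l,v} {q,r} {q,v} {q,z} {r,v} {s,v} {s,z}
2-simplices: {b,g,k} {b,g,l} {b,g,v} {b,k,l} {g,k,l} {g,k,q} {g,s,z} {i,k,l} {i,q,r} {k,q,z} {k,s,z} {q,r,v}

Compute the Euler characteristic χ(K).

χ(K)=-8

n_0=10 n_1=30 n_2=12
χ=+10−30+12=-8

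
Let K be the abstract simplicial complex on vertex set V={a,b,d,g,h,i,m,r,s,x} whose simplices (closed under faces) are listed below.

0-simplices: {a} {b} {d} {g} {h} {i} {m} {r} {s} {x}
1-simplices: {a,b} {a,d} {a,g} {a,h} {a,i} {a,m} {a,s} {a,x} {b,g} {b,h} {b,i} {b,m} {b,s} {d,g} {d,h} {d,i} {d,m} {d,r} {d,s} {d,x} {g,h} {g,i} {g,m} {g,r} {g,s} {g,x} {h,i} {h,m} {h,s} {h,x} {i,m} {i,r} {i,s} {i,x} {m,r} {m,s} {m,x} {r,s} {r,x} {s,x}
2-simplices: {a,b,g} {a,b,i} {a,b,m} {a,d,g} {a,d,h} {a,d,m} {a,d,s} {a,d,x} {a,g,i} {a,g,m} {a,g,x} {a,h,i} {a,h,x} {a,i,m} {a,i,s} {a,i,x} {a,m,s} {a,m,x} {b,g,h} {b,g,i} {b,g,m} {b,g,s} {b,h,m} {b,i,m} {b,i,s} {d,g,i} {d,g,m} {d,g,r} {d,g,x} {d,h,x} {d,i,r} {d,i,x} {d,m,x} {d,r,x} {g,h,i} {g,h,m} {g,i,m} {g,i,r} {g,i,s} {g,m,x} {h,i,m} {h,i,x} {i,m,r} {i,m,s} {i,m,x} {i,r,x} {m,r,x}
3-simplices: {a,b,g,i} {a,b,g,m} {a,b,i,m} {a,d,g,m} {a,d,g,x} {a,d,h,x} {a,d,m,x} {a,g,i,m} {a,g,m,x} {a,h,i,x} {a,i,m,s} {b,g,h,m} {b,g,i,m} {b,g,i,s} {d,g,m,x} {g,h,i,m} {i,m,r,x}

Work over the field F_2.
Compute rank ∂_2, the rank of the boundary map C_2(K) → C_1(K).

rank∂_2=28

n_0=10 n_1=40 n_2=47 n_3=17  [Z2]
∂1: piv[ab,ad,ag,ah,ai,am,as,ax,dr] rk=9  ker:bg,bh,bi,bm,bs,dg,dh,di,dm,ds,dx,gh,gi,gm,gr,gs,gx,hi,hm,hs,hx,im,ir,is,ix,mr,ms,mx,rs,rx,sx
∂2: piv[abg,abi,abm,adg,adh,adm,ads,adx,agi,agm,agx,ahi,ahx,aim,ais,aix,ams,amx,bgh,bgs,bhm,bis,dgi,dgr,dir,drx,ghi,imr] rk=28  ker:bgi,bgm,bim,dgm,dgx,dhx,dix,dmx,ghm,gim,gir,gis,gmx,him,hix,ims,imx,irx,mrx
∂3: piv[abgi,abgm,abim,adgm,adgx,adhx,admx,agim,agmx,ahix,aims,bghm,bgis,ghim,imrx] rk=15  ker:bgim,dgmx
rk∂_2=28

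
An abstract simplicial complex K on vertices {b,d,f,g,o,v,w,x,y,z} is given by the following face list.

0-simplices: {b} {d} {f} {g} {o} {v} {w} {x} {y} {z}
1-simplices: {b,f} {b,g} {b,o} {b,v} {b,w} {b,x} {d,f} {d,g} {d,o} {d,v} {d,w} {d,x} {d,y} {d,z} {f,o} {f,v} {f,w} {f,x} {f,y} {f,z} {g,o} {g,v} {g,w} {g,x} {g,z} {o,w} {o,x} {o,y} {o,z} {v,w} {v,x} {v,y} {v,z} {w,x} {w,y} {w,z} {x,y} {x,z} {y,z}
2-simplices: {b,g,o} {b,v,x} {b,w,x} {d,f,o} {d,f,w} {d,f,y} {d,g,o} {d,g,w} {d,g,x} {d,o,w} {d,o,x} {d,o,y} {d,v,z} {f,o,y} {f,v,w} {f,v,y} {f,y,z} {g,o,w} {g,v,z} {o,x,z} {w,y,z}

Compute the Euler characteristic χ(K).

n_0=10 n_1=39 n_2=21
χ=+10−39+21=-8

χ(K)=-8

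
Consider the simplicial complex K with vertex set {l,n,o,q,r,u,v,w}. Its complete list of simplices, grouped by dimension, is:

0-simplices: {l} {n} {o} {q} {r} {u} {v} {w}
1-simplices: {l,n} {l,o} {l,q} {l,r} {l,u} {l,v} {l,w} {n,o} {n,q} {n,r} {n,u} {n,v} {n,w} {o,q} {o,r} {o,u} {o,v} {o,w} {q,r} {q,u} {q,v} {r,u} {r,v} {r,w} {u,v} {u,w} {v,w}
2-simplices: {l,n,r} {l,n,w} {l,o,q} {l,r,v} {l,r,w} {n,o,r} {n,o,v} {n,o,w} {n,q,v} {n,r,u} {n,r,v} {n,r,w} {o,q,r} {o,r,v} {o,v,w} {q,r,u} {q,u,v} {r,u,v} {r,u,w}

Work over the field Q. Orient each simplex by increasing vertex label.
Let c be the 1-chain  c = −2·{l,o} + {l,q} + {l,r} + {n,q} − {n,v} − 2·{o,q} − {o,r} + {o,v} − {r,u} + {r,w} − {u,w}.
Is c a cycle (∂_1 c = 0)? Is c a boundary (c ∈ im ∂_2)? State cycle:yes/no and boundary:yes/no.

n_0=8 n_1=27 n_2=19  [Q]
∂1: piv[ln,lo,lq,lr,lu,lv,lw] rk=7  ker:no,nq,nr,nu,nv,nw,oq,or,ou,ov,ow,qr,qu,qv,ru,rv,rw,uv,uw,vw
∂2: piv[lnr,lnw,loq,lrv,lrw,nor,nov,now,nqv,nru,nrv,oqr,ovw,qru,quv,ruv,ruw] rk=17  ker:nrw,orv
∂1c = 0
c vs im∂2: residual ≠ 0 ⇒ not boundary

cycle:yes boundary:no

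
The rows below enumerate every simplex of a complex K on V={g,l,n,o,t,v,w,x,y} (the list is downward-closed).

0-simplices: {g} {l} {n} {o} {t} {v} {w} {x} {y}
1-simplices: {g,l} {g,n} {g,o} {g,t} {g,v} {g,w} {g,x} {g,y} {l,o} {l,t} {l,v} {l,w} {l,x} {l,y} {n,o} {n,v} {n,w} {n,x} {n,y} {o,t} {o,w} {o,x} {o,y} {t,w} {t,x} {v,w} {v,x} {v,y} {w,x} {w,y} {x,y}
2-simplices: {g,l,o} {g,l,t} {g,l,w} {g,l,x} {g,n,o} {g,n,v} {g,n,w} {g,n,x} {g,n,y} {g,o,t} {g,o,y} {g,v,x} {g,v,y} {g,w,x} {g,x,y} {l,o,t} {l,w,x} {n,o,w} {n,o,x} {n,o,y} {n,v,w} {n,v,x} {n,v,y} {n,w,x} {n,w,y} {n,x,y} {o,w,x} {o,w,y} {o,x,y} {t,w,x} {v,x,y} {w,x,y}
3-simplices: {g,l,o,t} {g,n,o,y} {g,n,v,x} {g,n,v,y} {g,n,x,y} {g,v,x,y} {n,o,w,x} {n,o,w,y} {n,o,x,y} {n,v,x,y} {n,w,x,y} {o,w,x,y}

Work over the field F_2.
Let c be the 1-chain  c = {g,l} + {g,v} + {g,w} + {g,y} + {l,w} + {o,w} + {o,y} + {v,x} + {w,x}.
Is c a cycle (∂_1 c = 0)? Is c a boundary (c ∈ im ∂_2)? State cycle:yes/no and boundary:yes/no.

cycle:yes boundary:yes

n_0=9 n_1=31 n_2=32 n_3=12  [Z2]
∂1: piv[gl,gn,go,gt,gv,gw,gx,gy] rk=8  ker:lo,lt,lv,lw,lx,ly,no,nv,nw,nx,ny,ot,ow,ox,oy,tw,tx,vw,vx,vy,wx,wy,xy
∂2: piv[glo,glt,glw,glx,gno,gnv,gnw,gnx,gny,got,goy,gvx,gvy,gwx,gxy,now,nox,nvw,nwy,twx] rk=20  ker:lot,lwx,noy,nvx,nvy,nwx,nxy,owx,owy,oxy,vxy,wxy
∂3: piv[glot,gnoy,gnvx,gnvy,gnxy,gvxy,nowx,nowy,noxy,nwxy] rk=10  ker:nvxy,owxy
∂1c = 0
c vs im∂2: reduces to 0 ⇒ boundary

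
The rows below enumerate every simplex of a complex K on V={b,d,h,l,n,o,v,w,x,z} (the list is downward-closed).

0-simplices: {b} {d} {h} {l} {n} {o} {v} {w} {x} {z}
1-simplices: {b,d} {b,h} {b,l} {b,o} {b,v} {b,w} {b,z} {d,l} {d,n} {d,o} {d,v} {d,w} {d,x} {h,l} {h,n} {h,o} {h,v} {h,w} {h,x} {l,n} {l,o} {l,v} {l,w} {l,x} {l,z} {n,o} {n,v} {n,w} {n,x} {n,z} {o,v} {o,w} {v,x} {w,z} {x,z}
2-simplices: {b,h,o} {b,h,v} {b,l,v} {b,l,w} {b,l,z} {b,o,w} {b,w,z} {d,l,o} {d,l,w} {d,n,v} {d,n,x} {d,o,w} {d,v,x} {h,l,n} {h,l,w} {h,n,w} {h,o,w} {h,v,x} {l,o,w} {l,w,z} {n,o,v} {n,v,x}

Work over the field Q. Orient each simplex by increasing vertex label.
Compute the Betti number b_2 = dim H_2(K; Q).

n_0=10 n_1=35 n_2=22  [Q]
∂1: piv[bd,bh,bl,bo,bv,bw,bz,dn,dx] rk=9  ker:dl,do,dv,dw,hl,hn,ho,hv,hw,hx,ln,lo,lv,lw,lx,lz,no,nv,nw,nx,nz,ov,ow,vx,wz,xz
∂2: piv[bho,bhv,blv,blw,blz,bow,bwz,dlo,dlw,dnv,dnx,dow,dvx,hln,hlw,hnw,how,hvx,nov] rk=19  ker:low,lwz,nvx
b_2=(22−19)−0=3

b_2=3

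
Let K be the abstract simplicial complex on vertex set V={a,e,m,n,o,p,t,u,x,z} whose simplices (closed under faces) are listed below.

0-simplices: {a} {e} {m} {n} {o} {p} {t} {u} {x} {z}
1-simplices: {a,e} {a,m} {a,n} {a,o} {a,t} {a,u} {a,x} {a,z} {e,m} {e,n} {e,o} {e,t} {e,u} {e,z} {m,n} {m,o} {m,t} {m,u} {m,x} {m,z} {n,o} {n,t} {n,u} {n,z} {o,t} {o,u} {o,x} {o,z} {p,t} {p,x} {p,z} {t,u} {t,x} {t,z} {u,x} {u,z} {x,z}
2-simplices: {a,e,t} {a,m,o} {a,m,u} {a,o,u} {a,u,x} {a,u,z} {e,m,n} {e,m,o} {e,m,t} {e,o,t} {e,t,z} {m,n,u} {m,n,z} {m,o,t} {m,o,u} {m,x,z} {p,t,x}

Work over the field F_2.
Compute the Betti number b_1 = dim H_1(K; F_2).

n_0=10 n_1=37 n_2=17  [Z2]
∂1: piv[ae,am,an,ao,at,au,ax,az,pt] rk=9  ker:em,en,eo,et,eu,ez,mn,mo,mt,mu,mx,mz,no,nt,nu,nz,ot,ou,ox,oz,px,pz,tu,tx,tz,ux,uz,xz
∂2: piv[aet,amo,amu,aou,aux,auz,emn,emo,emt,eot,etz,mnu,mnz,mxz,ptx] rk=15  ker:mot,mou
b_1=(37−9)−15=13

b_1=13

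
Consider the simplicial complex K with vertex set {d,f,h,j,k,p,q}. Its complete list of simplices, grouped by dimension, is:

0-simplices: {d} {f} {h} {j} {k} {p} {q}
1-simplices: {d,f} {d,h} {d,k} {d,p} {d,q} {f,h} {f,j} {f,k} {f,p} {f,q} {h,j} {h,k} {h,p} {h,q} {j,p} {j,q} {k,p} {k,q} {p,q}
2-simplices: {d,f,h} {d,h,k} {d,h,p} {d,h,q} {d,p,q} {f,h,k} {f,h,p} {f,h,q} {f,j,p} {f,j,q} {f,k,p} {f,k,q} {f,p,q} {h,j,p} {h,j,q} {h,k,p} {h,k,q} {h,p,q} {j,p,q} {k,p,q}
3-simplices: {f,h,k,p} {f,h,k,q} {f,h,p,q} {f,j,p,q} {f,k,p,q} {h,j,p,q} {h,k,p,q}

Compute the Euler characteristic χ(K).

n_0=7 n_1=19 n_2=20 n_3=7
χ=+7−19+20−7=1

χ(K)=1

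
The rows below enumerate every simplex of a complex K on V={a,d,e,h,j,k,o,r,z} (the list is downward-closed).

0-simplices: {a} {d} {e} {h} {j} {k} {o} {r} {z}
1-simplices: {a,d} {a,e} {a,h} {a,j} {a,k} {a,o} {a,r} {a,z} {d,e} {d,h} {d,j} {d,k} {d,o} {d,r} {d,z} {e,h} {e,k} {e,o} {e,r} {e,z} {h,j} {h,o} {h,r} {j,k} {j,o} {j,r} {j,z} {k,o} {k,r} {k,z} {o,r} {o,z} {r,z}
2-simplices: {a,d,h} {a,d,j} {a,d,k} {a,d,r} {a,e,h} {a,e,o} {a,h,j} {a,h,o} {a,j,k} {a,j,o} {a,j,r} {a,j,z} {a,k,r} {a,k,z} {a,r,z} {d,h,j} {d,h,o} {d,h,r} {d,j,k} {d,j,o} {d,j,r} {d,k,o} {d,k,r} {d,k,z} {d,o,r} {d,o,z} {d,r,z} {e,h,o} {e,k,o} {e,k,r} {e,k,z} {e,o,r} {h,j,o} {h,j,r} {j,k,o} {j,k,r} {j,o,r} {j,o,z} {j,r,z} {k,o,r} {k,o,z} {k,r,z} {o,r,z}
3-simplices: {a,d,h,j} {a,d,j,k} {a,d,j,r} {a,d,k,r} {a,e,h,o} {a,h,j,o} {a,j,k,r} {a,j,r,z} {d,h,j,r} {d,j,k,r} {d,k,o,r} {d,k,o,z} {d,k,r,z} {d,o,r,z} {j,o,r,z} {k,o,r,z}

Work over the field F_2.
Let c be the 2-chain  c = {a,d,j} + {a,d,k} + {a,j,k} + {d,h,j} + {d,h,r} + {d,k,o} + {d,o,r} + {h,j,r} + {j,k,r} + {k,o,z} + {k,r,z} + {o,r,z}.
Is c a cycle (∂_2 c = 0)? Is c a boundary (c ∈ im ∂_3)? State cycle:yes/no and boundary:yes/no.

n_0=9 n_1=33 n_2=43 n_3=16  [Z2]
∂1: piv[ad,ae,ah,aj,ak,ao,ar,az] rk=8  ker:de,dh,dj,dk,do,dr,dz,eh,ek,eo,er,ez,hj,ho,hr,jk,jo,jr,jz,ko,kr,kz,or,oz,rz
∂2: piv[adh,adj,adk,adr,aeh,aeo,ahj,aho,ajk,ajo,ajr,ajz,akr,akz,arz,dho,dhr,dko,dkz,dor,doz,eko,ekr,ekz] rk=24  ker:dhj,djk,djo,djr,dkr,drz,eho,eor,hjo,hjr,jko,jkr,jor,joz,jrz,kor,koz,krz,orz
∂3: piv[adhj,adjk,adjr,adkr,aeho,ahjo,ajkr,ajrz,dhjr,dkor,dkoz,dkrz,dorz,jorz] rk=14  ker:djkr,korz
∂2c = 0
c vs im∂3: reduces to 0 ⇒ boundary

cycle:yes boundary:yes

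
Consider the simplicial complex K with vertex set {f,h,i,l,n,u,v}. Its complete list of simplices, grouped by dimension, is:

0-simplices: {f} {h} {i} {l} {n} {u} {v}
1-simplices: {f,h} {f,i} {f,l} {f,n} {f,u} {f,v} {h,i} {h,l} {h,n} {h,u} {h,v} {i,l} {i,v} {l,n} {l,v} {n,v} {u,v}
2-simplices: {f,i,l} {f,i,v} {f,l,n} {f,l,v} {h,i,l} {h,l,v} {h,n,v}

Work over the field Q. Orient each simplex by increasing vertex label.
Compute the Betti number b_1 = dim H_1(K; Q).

b_1=4

n_0=7 n_1=17 n_2=7  [Q]
∂1: piv[fh,fi,fl,fn,fu,fv] rk=6  ker:hi,hl,hn,hu,hv,il,iv,ln,lv,nv,uv
∂2: piv[fil,fiv,fln,flv,hil,hlv,hnv] rk=7
b_1=(17−6)−7=4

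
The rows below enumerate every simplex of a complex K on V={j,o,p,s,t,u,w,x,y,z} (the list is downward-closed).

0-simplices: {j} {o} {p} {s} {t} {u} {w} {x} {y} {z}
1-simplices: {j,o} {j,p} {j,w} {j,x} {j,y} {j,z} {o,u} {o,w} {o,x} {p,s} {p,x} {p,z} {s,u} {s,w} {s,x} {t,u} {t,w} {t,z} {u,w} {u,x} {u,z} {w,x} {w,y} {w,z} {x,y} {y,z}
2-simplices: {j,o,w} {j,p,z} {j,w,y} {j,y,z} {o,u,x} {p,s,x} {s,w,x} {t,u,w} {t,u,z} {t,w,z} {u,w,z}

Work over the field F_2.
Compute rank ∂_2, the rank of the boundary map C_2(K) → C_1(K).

rank∂_2=10

n_0=10 n_1=26 n_2=11  [Z2]
∂1: piv[jo,jp,jw,jx,jy,jz,ou,ps,tu] rk=9  ker:ow,ox,px,pz,su,sw,sx,tw,tz,uw,ux,uz,wx,wy,wz,xy,yz
∂2: piv[jow,jpz,jwy,jyz,oux,psx,swx,tuw,tuz,twz] rk=10  ker:uwz
rk∂_2=10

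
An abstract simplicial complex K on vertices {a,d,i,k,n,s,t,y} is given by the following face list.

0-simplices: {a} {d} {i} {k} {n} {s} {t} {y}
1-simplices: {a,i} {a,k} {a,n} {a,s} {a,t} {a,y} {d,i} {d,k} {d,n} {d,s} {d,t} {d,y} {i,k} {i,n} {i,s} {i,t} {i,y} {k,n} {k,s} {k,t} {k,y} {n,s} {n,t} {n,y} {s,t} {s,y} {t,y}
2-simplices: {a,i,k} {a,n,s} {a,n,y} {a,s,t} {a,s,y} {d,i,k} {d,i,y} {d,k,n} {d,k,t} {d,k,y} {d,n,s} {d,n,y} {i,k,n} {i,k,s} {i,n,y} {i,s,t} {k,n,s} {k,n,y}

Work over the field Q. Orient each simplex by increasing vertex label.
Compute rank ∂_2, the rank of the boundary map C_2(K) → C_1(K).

rank∂_2=16

n_0=8 n_1=27 n_2=18  [Q]
∂1: piv[ai,ak,an,as,at,ay,di] rk=7  ker:dk,dn,ds,dt,dy,ik,in,is,it,iy,kn,ks,kt,ky,ns,nt,ny,st,sy,ty
∂2: piv[aik,ans,any,ast,asy,dik,diy,dkn,dkt,dky,dns,dny,ikn,iks,ist,kns] rk=16  ker:iny,kny
rk∂_2=16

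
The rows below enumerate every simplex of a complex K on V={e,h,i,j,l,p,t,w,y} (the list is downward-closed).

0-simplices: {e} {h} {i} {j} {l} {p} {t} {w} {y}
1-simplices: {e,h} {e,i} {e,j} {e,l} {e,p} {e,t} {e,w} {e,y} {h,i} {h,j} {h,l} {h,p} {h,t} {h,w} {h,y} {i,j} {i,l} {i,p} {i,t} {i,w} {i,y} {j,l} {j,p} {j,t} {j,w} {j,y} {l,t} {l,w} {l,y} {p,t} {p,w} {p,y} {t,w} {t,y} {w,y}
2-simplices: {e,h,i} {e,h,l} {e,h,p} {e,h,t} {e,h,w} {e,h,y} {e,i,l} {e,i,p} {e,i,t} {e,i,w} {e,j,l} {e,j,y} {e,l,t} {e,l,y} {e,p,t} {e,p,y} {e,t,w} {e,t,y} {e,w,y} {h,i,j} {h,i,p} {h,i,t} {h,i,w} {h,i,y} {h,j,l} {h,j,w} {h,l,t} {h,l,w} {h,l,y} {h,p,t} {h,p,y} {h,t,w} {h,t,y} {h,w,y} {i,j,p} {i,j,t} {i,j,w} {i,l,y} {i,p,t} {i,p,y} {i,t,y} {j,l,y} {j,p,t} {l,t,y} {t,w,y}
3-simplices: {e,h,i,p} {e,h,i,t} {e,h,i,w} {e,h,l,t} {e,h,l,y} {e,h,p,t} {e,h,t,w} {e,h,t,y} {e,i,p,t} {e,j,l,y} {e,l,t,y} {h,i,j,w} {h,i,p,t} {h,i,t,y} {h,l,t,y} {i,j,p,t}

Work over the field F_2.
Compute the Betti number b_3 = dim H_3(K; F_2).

b_3=2

n_0=9 n_1=35 n_2=45 n_3=16  [Z2]
∂1: piv[eh,ei,ej,el,ep,et,ew,ey] rk=8  ker:hi,hj,hl,hp,ht,hw,hy,ij,il,ip,it,iw,iy,jl,jp,jt,jw,jy,lt,lw,ly,pt,pw,py,tw,ty,wy
∂2: piv[ehi,ehl,ehp,eht,ehw,ehy,eil,eip,eit,eiw,ejl,ejy,elt,ely,ept,epy,etw,ety,ewy,hij,hiy,hjl,hjw,hlw,ijp,ijt] rk=26  ker:hip,hit,hiw,hlt,hly,hpt,hpy,htw,hty,hwy,ijw,ily,ipt,ipy,ity,jly,jpt,lty,twy
∂3: piv[ehip,ehit,ehiw,ehlt,ehly,ehpt,ehtw,ehty,eipt,ejly,elty,hijw,hity,ijpt] rk=14  ker:hipt,hlty
b_3=(16−14)−0=2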